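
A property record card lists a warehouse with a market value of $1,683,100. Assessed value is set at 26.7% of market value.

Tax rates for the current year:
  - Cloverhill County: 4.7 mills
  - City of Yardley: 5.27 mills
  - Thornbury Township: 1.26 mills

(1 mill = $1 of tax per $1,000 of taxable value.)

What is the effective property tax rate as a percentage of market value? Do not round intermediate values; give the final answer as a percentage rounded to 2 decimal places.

Assessed value = $1,683,100 × 0.267 = $449,387.7
Cloverhill County: $449,387.7 × 0.0047 = $2,112.12219
City of Yardley: $449,387.7 × 0.00527 = $2,368.273179
Thornbury Township: $449,387.7 × 0.00126 = $566.228502
Total tax = $5,046.623871
Effective rate = $5,046.623871 ÷ $1,683,100 = 0.30% of market value

0.30%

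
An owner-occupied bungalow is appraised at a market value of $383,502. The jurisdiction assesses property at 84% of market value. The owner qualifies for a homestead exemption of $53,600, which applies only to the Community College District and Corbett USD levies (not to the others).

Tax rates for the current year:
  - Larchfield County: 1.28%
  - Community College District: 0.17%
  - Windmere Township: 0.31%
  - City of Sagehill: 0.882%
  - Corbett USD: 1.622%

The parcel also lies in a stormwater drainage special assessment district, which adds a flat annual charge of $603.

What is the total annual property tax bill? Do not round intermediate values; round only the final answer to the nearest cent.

$13,378.61

Assessed value = $383,502 × 0.84 = $322,141.68
Larchfield County: $322,141.68 × 0.0128 = $4,123.413504
Community College District: ($322,141.68 − $53,600) × 0.0017 = $268,541.68 × 0.0017 = $456.520856
Windmere Township: $322,141.68 × 0.0031 = $998.639208
City of Sagehill: $322,141.68 × 0.00882 = $2,841.2896176
Corbett USD: ($322,141.68 − $53,600) × 0.01622 = $268,541.68 × 0.01622 = $4,355.7460496
Levies subtotal = $12,775.6092352
Total = $12,775.6092352 + $603 = $13,378.6092352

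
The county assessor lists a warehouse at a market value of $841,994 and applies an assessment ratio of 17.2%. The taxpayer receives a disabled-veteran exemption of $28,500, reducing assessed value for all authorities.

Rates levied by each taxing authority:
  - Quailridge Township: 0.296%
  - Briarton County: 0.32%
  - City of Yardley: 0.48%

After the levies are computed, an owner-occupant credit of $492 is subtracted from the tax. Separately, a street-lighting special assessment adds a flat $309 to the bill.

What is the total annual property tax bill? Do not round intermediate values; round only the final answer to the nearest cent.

$1,091.90

Assessed value = $841,994 × 0.172 = $144,822.968
Taxable value = $144,822.968 − $28,500 = $116,322.968
Quailridge Township: $116,322.968 × 0.00296 = $344.31598528
Briarton County: $116,322.968 × 0.0032 = $372.2334976
City of Yardley: $116,322.968 × 0.0048 = $558.3502464
Levies subtotal = $1,274.89972928
After credit = $1,274.89972928 − $492 = $782.89972928
Total = $782.89972928 + $309 = $1,091.89972928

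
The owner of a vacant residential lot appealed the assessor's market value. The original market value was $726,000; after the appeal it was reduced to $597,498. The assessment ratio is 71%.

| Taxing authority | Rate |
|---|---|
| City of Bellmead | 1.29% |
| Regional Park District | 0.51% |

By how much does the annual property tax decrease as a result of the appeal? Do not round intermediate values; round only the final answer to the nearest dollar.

$1,642

Old assessed value = $726,000 × 0.71 = $515,460
New assessed value = $597,498 × 0.71 = $424,223.58
Combined rate = 0.0129 + 0.0051 = 0.018
Old tax = $515,460 × 0.018 = $9,278.28
New tax = $424,223.58 × 0.018 = $7,636.02444
Reduction = $9,278.28 − $7,636.02444 = $1,642.25556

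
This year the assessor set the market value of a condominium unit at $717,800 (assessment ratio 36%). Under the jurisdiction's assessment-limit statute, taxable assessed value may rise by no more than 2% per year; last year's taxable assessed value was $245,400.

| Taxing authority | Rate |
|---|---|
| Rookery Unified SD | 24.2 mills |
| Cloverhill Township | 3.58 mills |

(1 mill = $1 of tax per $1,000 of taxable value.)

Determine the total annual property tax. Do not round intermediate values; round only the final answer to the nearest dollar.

$6,954

Uncapped assessed value = $717,800 × 0.36 = $258,408
Cap limit = $245,400 × 1.02 = $250,308
Taxable assessed value = min($258,408, $250,308) = $250,308 (cap binds)
Rookery Unified SD: $250,308 × 0.0242 = $6,057.4536
Cloverhill Township: $250,308 × 0.00358 = $896.10264
Total = $6,953.55624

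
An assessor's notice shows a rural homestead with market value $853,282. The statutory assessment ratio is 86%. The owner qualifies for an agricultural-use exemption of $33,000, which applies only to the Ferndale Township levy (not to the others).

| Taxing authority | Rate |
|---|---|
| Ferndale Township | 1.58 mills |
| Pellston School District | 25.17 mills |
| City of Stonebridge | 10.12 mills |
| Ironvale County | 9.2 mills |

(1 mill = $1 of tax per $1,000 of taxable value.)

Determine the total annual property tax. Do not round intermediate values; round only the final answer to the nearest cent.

Assessed value = $853,282 × 0.86 = $733,822.52
Ferndale Township: ($733,822.52 − $33,000) × 0.00158 = $700,822.52 × 0.00158 = $1,107.2995816
Pellston School District: $733,822.52 × 0.02517 = $18,470.3128284
City of Stonebridge: $733,822.52 × 0.01012 = $7,426.2839024
Ironvale County: $733,822.52 × 0.0092 = $6,751.167184
Total = $33,755.0634964

$33,755.06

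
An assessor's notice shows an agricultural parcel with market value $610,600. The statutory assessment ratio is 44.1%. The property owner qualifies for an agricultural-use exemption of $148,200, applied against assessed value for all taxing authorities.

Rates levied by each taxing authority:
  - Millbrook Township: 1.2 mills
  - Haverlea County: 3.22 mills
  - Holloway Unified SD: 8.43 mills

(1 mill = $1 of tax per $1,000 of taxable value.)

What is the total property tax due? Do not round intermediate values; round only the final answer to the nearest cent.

Assessed value = $610,600 × 0.441 = $269,274.6
Taxable value = $269,274.6 − $148,200 = $121,074.6
Millbrook Township: $121,074.6 × 0.0012 = $145.28952
Haverlea County: $121,074.6 × 0.00322 = $389.860212
Holloway Unified SD: $121,074.6 × 0.00843 = $1,020.658878
Total = $145.28952 + $389.860212 + $1,020.658878 = $1,555.80861

$1,555.81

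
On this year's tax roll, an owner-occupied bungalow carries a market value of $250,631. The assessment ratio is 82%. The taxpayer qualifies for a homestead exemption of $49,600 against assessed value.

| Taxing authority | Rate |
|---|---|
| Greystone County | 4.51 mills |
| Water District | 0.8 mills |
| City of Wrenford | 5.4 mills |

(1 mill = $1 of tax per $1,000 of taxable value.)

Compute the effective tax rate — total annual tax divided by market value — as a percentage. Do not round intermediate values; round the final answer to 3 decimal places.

0.666%

Assessed value = $250,631 × 0.82 = $205,517.42
Taxable value = $205,517.42 − $49,600 = $155,917.42
Greystone County: $155,917.42 × 0.00451 = $703.1875642
Water District: $155,917.42 × 0.0008 = $124.733936
City of Wrenford: $155,917.42 × 0.0054 = $841.954068
Total tax = $1,669.8755682
Effective rate = $1,669.8755682 ÷ $250,631 = 0.666% of market value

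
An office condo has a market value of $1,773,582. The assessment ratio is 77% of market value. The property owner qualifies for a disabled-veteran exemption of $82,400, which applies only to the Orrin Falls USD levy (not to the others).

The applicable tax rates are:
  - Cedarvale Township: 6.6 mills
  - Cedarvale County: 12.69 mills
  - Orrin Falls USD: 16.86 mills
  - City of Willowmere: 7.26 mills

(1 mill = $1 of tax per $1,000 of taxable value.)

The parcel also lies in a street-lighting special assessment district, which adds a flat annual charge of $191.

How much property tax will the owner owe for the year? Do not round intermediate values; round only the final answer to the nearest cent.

Assessed value = $1,773,582 × 0.77 = $1,365,658.14
Cedarvale Township: $1,365,658.14 × 0.0066 = $9,013.343724
Cedarvale County: $1,365,658.14 × 0.01269 = $17,330.2017966
Orrin Falls USD: ($1,365,658.14 − $82,400) × 0.01686 = $1,283,258.14 × 0.01686 = $21,635.7322404
City of Willowmere: $1,365,658.14 × 0.00726 = $9,914.6780964
Levies subtotal = $57,893.9558574
Total = $57,893.9558574 + $191 = $58,084.9558574

$58,084.96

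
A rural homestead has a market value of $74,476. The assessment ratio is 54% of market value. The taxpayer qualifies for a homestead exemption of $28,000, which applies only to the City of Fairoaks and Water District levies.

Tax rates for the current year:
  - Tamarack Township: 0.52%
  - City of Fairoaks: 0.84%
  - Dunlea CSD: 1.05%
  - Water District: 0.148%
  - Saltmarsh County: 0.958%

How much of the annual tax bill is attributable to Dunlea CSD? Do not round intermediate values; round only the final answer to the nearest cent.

$422.28

Assessed value = $74,476 × 0.54 = $40,217.04
Dunlea CSD taxable value = $40,217.04 (exemption does not apply)
Dunlea CSD levy = $40,217.04 × 0.0105 = $422.27892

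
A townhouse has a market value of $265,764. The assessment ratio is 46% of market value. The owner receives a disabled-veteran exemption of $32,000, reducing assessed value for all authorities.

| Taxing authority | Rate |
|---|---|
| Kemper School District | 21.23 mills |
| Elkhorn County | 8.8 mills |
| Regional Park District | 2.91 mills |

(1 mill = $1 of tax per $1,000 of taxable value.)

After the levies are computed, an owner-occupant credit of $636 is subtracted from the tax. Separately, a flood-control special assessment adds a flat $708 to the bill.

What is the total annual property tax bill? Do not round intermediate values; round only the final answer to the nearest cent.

$3,044.88

Assessed value = $265,764 × 0.46 = $122,251.44
Taxable value = $122,251.44 − $32,000 = $90,251.44
Kemper School District: $90,251.44 × 0.02123 = $1,916.0380712
Elkhorn County: $90,251.44 × 0.0088 = $794.212672
Regional Park District: $90,251.44 × 0.00291 = $262.6316904
Levies subtotal = $2,972.8824336
After credit = $2,972.8824336 − $636 = $2,336.8824336
Total = $2,336.8824336 + $708 = $3,044.8824336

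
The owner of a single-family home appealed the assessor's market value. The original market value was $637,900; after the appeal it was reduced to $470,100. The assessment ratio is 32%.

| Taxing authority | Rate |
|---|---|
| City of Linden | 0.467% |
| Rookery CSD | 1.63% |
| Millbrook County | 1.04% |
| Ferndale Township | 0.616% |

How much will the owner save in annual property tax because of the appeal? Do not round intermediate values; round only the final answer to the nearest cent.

$2,015.21

Old assessed value = $637,900 × 0.32 = $204,128
New assessed value = $470,100 × 0.32 = $150,432
Combined rate = 0.00467 + 0.0163 + 0.0104 + 0.00616 = 0.03753
Old tax = $204,128 × 0.03753 = $7,660.92384
New tax = $150,432 × 0.03753 = $5,645.71296
Reduction = $7,660.92384 − $5,645.71296 = $2,015.21088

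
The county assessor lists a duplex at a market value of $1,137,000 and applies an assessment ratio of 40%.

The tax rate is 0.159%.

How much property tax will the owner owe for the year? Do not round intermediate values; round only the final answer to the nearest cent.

Assessed value = $1,137,000 × 0.4 = $454,800
Tax = $454,800 × 0.00159 = $723.132

$723.13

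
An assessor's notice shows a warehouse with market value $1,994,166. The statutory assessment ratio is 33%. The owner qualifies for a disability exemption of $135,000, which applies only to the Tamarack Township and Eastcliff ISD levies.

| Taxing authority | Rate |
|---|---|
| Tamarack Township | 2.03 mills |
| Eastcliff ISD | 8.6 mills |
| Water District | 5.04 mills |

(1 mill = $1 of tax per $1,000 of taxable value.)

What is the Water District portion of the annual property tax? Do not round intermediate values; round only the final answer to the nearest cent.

$3,316.70

Assessed value = $1,994,166 × 0.33 = $658,074.78
Water District taxable value = $658,074.78 (exemption does not apply)
Water District levy = $658,074.78 × 0.00504 = $3,316.6968912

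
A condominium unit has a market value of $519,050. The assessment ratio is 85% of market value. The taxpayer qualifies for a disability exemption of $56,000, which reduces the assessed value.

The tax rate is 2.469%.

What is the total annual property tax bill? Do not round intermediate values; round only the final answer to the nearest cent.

$9,510.40

Assessed value = $519,050 × 0.85 = $441,192.5
Taxable value = $441,192.5 − $56,000 = $385,192.5
Tax = $385,192.5 × 0.02469 = $9,510.402825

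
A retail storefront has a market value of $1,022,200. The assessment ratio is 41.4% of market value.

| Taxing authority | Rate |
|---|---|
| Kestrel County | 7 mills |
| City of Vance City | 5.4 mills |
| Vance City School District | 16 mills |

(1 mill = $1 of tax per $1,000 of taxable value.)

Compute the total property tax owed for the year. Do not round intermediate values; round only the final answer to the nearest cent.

$12,018.62

Assessed value = $1,022,200 × 0.414 = $423,190.8
Kestrel County: $423,190.8 × 0.007 = $2,962.3356
City of Vance City: $423,190.8 × 0.0054 = $2,285.23032
Vance City School District: $423,190.8 × 0.016 = $6,771.0528
Total = $2,962.3356 + $2,285.23032 + $6,771.0528 = $12,018.61872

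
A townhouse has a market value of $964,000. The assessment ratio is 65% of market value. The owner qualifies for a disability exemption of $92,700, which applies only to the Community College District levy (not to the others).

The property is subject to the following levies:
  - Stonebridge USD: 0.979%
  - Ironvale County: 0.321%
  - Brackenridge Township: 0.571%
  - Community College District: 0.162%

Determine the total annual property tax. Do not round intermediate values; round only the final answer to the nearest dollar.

Assessed value = $964,000 × 0.65 = $626,600
Stonebridge USD: $626,600 × 0.00979 = $6,134.414
Ironvale County: $626,600 × 0.00321 = $2,011.386
Brackenridge Township: $626,600 × 0.00571 = $3,577.886
Community College District: ($626,600 − $92,700) × 0.00162 = $533,900 × 0.00162 = $864.918
Total = $12,588.604

$12,589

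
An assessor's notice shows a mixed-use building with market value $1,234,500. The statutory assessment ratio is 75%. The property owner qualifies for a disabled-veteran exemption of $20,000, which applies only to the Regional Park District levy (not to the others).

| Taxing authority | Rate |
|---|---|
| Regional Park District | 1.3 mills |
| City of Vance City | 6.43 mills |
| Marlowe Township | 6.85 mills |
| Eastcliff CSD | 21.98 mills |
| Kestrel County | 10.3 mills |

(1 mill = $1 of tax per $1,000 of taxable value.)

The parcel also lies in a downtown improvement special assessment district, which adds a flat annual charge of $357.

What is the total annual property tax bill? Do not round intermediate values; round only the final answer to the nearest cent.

$43,717.50

Assessed value = $1,234,500 × 0.75 = $925,875
Regional Park District: ($925,875 − $20,000) × 0.0013 = $905,875 × 0.0013 = $1,177.6375
City of Vance City: $925,875 × 0.00643 = $5,953.37625
Marlowe Township: $925,875 × 0.00685 = $6,342.24375
Eastcliff CSD: $925,875 × 0.02198 = $20,350.7325
Kestrel County: $925,875 × 0.0103 = $9,536.5125
Levies subtotal = $43,360.5025
Total = $43,360.5025 + $357 = $43,717.5025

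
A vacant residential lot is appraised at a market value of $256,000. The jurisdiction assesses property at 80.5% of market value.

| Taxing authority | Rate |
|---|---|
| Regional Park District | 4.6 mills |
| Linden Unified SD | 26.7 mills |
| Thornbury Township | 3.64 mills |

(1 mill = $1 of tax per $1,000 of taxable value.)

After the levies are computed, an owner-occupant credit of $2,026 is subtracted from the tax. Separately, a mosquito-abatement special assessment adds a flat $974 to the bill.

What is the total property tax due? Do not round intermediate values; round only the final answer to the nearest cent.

$6,148.44

Assessed value = $256,000 × 0.805 = $206,080
Regional Park District: $206,080 × 0.0046 = $947.968
Linden Unified SD: $206,080 × 0.0267 = $5,502.336
Thornbury Township: $206,080 × 0.00364 = $750.1312
Levies subtotal = $7,200.4352
After credit = $7,200.4352 − $2,026 = $5,174.4352
Total = $5,174.4352 + $974 = $6,148.4352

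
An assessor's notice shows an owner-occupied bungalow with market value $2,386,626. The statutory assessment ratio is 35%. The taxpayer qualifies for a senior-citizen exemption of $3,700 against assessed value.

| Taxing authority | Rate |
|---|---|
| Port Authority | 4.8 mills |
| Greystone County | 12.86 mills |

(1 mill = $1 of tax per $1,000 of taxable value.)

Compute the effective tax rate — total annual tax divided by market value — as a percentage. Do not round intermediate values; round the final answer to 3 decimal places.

Assessed value = $2,386,626 × 0.35 = $835,319.1
Taxable value = $835,319.1 − $3,700 = $831,619.1
Port Authority: $831,619.1 × 0.0048 = $3,991.77168
Greystone County: $831,619.1 × 0.01286 = $10,694.621626
Total tax = $14,686.393306
Effective rate = $14,686.393306 ÷ $2,386,626 = 0.615% of market value

0.615%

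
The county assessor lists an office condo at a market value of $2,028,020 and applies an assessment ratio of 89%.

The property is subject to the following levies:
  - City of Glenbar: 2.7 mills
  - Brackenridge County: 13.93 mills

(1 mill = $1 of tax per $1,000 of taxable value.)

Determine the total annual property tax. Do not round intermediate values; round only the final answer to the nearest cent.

Assessed value = $2,028,020 × 0.89 = $1,804,937.8
City of Glenbar: $1,804,937.8 × 0.0027 = $4,873.33206
Brackenridge County: $1,804,937.8 × 0.01393 = $25,142.783554
Total = $4,873.33206 + $25,142.783554 = $30,016.115614

$30,016.12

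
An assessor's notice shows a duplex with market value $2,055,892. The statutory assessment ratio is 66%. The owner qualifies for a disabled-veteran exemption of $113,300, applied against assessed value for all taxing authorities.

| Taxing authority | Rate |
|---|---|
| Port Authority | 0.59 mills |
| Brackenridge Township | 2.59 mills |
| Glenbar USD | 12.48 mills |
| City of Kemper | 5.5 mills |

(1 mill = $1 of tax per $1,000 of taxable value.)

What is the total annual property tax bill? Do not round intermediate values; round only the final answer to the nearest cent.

Assessed value = $2,055,892 × 0.66 = $1,356,888.72
Taxable value = $1,356,888.72 − $113,300 = $1,243,588.72
Port Authority: $1,243,588.72 × 0.00059 = $733.7173448
Brackenridge Township: $1,243,588.72 × 0.00259 = $3,220.8947848
Glenbar USD: $1,243,588.72 × 0.01248 = $15,519.9872256
City of Kemper: $1,243,588.72 × 0.0055 = $6,839.73796
Total = $733.7173448 + $3,220.8947848 + $15,519.9872256 + $6,839.73796 = $26,314.3373152

$26,314.34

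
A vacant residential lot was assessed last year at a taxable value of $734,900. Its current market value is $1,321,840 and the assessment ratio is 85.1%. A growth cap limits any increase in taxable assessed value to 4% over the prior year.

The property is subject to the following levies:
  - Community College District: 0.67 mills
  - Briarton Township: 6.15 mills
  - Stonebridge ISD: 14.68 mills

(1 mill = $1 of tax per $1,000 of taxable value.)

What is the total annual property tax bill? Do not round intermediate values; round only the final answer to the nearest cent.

$16,432.36

Uncapped assessed value = $1,321,840 × 0.851 = $1,124,885.84
Cap limit = $734,900 × 1.04 = $764,296
Taxable assessed value = min($1,124,885.84, $764,296) = $764,296 (cap binds)
Community College District: $764,296 × 0.00067 = $512.07832
Briarton Township: $764,296 × 0.00615 = $4,700.4204
Stonebridge ISD: $764,296 × 0.01468 = $11,219.86528
Total = $16,432.364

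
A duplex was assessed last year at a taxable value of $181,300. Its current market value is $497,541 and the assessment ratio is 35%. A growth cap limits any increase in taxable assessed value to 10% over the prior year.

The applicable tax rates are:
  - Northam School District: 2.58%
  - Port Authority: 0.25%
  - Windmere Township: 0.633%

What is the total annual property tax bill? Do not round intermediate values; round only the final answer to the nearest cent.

Uncapped assessed value = $497,541 × 0.35 = $174,139.35
Cap limit = $181,300 × 1.1 = $199,430
Taxable assessed value = min($174,139.35, $199,430) = $174,139.35 (cap does not bind)
Northam School District: $174,139.35 × 0.0258 = $4,492.79523
Port Authority: $174,139.35 × 0.0025 = $435.348375
Windmere Township: $174,139.35 × 0.00633 = $1,102.3020855
Total = $6,030.4456905

$6,030.45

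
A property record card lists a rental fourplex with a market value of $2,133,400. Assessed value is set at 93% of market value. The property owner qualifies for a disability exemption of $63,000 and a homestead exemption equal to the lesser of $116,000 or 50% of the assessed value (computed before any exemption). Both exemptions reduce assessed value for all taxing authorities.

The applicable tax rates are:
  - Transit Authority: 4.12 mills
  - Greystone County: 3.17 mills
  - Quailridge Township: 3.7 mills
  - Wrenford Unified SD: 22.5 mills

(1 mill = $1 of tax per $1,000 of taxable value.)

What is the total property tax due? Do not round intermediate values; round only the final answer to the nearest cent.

$60,451.53

Assessed value = $2,133,400 × 0.93 = $1,984,062
Homestead exemption = min($116,000, 50% × $1,984,062) = min($116,000, $992,031) = $116,000 (dollar cap binds)
Taxable value = $1,984,062 − $63,000 − $116,000 = $1,805,062
Transit Authority: $1,805,062 × 0.00412 = $7,436.85544
Greystone County: $1,805,062 × 0.00317 = $5,722.04654
Quailridge Township: $1,805,062 × 0.0037 = $6,678.7294
Wrenford Unified SD: $1,805,062 × 0.0225 = $40,613.895
Total = $60,451.52638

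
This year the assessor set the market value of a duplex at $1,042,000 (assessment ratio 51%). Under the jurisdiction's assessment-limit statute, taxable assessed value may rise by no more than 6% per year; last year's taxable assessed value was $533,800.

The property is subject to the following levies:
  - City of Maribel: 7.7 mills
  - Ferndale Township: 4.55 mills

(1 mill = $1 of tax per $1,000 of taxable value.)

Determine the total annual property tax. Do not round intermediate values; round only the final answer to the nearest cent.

Uncapped assessed value = $1,042,000 × 0.51 = $531,420
Cap limit = $533,800 × 1.06 = $565,828
Taxable assessed value = min($531,420, $565,828) = $531,420 (cap does not bind)
City of Maribel: $531,420 × 0.0077 = $4,091.934
Ferndale Township: $531,420 × 0.00455 = $2,417.961
Total = $6,509.895

$6,509.90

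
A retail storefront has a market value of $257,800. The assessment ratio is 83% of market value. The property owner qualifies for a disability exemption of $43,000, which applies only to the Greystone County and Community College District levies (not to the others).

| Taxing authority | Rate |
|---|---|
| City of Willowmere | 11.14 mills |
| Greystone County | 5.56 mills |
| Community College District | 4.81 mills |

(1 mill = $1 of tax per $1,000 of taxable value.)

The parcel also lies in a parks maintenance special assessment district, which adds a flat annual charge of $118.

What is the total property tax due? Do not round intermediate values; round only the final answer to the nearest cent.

$4,274.67

Assessed value = $257,800 × 0.83 = $213,974
City of Willowmere: $213,974 × 0.01114 = $2,383.67036
Greystone County: ($213,974 − $43,000) × 0.00556 = $170,974 × 0.00556 = $950.61544
Community College District: ($213,974 − $43,000) × 0.00481 = $170,974 × 0.00481 = $822.38494
Levies subtotal = $4,156.67074
Total = $4,156.67074 + $118 = $4,274.67074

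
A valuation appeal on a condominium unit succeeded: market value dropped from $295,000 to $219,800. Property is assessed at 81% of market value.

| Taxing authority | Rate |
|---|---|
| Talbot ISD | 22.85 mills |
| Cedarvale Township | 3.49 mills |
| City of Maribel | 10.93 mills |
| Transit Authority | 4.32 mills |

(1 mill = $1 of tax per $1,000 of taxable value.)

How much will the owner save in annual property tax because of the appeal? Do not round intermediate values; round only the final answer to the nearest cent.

$2,533.33

Old assessed value = $295,000 × 0.81 = $238,950
New assessed value = $219,800 × 0.81 = $178,038
Combined rate = 0.02285 + 0.00349 + 0.01093 + 0.00432 = 0.04159
Old tax = $238,950 × 0.04159 = $9,937.9305
New tax = $178,038 × 0.04159 = $7,404.60042
Reduction = $9,937.9305 − $7,404.60042 = $2,533.33008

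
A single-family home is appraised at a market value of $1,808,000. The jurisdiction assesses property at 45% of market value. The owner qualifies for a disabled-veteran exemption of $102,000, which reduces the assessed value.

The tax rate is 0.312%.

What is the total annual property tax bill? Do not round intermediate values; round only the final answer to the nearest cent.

$2,220.19

Assessed value = $1,808,000 × 0.45 = $813,600
Taxable value = $813,600 − $102,000 = $711,600
Tax = $711,600 × 0.00312 = $2,220.192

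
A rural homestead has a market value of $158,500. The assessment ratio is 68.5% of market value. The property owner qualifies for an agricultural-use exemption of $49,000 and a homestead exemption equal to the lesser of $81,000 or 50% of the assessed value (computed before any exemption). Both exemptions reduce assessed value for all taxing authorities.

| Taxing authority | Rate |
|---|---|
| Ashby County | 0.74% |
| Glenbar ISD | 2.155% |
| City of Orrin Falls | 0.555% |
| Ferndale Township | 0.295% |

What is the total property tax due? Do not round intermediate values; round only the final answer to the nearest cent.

$197.97

Assessed value = $158,500 × 0.685 = $108,572.5
Homestead exemption = min($81,000, 50% × $108,572.5) = min($81,000, $54,286.25) = $54,286.25 (percentage binds)
Taxable value = $108,572.5 − $49,000 − $54,286.25 = $5,286.25
Ashby County: $5,286.25 × 0.0074 = $39.11825
Glenbar ISD: $5,286.25 × 0.02155 = $113.9186875
City of Orrin Falls: $5,286.25 × 0.00555 = $29.3386875
Ferndale Township: $5,286.25 × 0.00295 = $15.5944375
Total = $197.9700625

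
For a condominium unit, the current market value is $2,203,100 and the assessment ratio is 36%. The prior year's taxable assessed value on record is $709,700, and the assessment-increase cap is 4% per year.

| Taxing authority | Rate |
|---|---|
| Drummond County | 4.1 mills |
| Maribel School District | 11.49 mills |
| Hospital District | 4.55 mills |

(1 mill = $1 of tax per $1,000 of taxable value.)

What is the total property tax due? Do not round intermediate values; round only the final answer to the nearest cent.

$14,865.09

Uncapped assessed value = $2,203,100 × 0.36 = $793,116
Cap limit = $709,700 × 1.04 = $738,088
Taxable assessed value = min($793,116, $738,088) = $738,088 (cap binds)
Drummond County: $738,088 × 0.0041 = $3,026.1608
Maribel School District: $738,088 × 0.01149 = $8,480.63112
Hospital District: $738,088 × 0.00455 = $3,358.3004
Total = $14,865.09232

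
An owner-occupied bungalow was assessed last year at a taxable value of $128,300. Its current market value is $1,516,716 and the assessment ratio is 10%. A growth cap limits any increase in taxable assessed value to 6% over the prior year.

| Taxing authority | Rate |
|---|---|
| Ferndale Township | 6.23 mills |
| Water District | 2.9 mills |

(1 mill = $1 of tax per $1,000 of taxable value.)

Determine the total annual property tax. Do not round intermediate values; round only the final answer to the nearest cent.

Uncapped assessed value = $1,516,716 × 0.1 = $151,671.6
Cap limit = $128,300 × 1.06 = $135,998
Taxable assessed value = min($151,671.6, $135,998) = $135,998 (cap binds)
Ferndale Township: $135,998 × 0.00623 = $847.26754
Water District: $135,998 × 0.0029 = $394.3942
Total = $1,241.66174

$1,241.66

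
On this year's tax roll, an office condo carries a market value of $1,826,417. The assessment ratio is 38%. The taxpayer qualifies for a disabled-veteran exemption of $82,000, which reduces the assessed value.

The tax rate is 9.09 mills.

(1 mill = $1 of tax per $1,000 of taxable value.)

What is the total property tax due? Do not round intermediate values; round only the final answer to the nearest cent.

Assessed value = $1,826,417 × 0.38 = $694,038.46
Taxable value = $694,038.46 − $82,000 = $612,038.46
Tax = $612,038.46 × 0.00909 = $5,563.4296014

$5,563.43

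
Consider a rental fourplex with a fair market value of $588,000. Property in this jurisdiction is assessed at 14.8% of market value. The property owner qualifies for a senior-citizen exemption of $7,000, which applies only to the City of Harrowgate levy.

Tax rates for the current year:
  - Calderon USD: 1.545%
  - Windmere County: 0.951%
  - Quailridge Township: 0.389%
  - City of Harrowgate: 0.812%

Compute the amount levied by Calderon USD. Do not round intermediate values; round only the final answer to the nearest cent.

$1,344.52

Assessed value = $588,000 × 0.148 = $87,024
Calderon USD taxable value = $87,024 (exemption does not apply)
Calderon USD levy = $87,024 × 0.01545 = $1,344.5208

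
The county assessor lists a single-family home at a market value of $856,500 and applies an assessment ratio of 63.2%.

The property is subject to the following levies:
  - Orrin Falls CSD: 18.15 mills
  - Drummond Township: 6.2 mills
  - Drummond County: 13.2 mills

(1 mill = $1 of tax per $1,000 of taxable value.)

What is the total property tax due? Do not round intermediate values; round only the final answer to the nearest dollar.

Assessed value = $856,500 × 0.632 = $541,308
Orrin Falls CSD: $541,308 × 0.01815 = $9,824.7402
Drummond Township: $541,308 × 0.0062 = $3,356.1096
Drummond County: $541,308 × 0.0132 = $7,145.2656
Total = $9,824.7402 + $3,356.1096 + $7,145.2656 = $20,326.1154

$20,326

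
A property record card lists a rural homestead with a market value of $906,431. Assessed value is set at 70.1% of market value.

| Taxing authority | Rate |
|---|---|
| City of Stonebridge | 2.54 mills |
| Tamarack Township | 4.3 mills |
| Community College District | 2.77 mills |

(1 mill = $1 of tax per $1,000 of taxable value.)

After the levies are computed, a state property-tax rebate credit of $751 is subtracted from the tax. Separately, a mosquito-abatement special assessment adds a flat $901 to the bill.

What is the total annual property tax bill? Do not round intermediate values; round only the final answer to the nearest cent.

$6,256.27

Assessed value = $906,431 × 0.701 = $635,408.131
City of Stonebridge: $635,408.131 × 0.00254 = $1,613.93665274
Tamarack Township: $635,408.131 × 0.0043 = $2,732.2549633
Community College District: $635,408.131 × 0.00277 = $1,760.08052287
Levies subtotal = $6,106.27213891
After credit = $6,106.27213891 − $751 = $5,355.27213891
Total = $5,355.27213891 + $901 = $6,256.27213891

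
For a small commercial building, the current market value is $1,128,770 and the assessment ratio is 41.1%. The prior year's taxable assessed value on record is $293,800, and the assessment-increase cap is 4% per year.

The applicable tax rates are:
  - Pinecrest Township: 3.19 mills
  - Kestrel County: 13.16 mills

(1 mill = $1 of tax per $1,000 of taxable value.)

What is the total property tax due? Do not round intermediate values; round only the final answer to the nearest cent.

Uncapped assessed value = $1,128,770 × 0.411 = $463,924.47
Cap limit = $293,800 × 1.04 = $305,552
Taxable assessed value = min($463,924.47, $305,552) = $305,552 (cap binds)
Pinecrest Township: $305,552 × 0.00319 = $974.71088
Kestrel County: $305,552 × 0.01316 = $4,021.06432
Total = $4,995.7752

$4,995.78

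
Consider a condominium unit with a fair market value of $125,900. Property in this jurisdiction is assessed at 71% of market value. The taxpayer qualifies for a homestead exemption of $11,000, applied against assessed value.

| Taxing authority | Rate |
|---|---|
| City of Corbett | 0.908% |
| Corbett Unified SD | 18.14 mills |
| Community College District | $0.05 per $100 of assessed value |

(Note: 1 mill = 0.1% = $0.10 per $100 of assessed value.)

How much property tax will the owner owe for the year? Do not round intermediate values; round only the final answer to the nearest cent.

Assessed value = $125,900 × 0.71 = $89,389
Taxable value = $89,389 − $11,000 = $78,389
City of Corbett: $78,389 × 0.00908 = $711.77212
Corbett Unified SD: $78,389 × 0.01814 = $1,421.97646
Community College District: $78,389 × 0.0005 = $39.1945
Total = $2,172.94308

$2,172.94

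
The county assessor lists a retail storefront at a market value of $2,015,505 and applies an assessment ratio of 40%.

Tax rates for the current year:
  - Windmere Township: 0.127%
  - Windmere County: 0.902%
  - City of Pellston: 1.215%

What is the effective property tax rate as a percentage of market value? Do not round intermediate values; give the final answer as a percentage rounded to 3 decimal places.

0.898%

Assessed value = $2,015,505 × 0.4 = $806,202
Windmere Township: $806,202 × 0.00127 = $1,023.87654
Windmere County: $806,202 × 0.00902 = $7,271.94204
City of Pellston: $806,202 × 0.01215 = $9,795.3543
Total tax = $18,091.17288
Effective rate = $18,091.17288 ÷ $2,015,505 = 0.898% of market value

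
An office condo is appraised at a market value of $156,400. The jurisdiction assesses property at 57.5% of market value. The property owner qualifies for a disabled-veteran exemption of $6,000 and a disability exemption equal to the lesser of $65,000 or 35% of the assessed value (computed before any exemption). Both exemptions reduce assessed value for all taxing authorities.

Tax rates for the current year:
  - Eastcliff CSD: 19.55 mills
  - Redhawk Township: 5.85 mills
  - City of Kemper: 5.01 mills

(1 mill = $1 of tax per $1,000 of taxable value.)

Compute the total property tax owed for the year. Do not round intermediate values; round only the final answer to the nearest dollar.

Assessed value = $156,400 × 0.575 = $89,930
Disability exemption = min($65,000, 35% × $89,930) = min($65,000, $31,475.5) = $31,475.5 (percentage binds)
Taxable value = $89,930 − $6,000 − $31,475.5 = $52,454.5
Eastcliff CSD: $52,454.5 × 0.01955 = $1,025.485475
Redhawk Township: $52,454.5 × 0.00585 = $306.858825
City of Kemper: $52,454.5 × 0.00501 = $262.797045
Total = $1,595.141345

$1,595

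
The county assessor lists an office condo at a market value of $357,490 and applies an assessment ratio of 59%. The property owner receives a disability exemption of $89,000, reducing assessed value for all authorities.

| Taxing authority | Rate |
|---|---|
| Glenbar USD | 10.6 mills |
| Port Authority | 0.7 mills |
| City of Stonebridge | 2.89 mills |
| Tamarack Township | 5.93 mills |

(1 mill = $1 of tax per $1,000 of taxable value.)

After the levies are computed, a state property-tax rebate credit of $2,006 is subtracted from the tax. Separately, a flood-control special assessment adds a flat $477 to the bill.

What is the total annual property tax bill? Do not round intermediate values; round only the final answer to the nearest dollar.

$924

Assessed value = $357,490 × 0.59 = $210,919.1
Taxable value = $210,919.1 − $89,000 = $121,919.1
Glenbar USD: $121,919.1 × 0.0106 = $1,292.34246
Port Authority: $121,919.1 × 0.0007 = $85.34337
City of Stonebridge: $121,919.1 × 0.00289 = $352.346199
Tamarack Township: $121,919.1 × 0.00593 = $722.980263
Levies subtotal = $2,453.012292
After credit = $2,453.012292 − $2,006 = $447.012292
Total = $447.012292 + $477 = $924.012292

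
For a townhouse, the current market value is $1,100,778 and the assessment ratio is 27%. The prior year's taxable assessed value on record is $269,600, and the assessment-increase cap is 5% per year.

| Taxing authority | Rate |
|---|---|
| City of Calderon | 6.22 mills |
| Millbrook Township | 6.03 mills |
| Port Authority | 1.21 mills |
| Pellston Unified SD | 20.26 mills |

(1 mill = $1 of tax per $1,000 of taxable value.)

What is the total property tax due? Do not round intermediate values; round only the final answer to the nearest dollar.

Uncapped assessed value = $1,100,778 × 0.27 = $297,210.06
Cap limit = $269,600 × 1.05 = $283,080
Taxable assessed value = min($297,210.06, $283,080) = $283,080 (cap binds)
City of Calderon: $283,080 × 0.00622 = $1,760.7576
Millbrook Township: $283,080 × 0.00603 = $1,706.9724
Port Authority: $283,080 × 0.00121 = $342.5268
Pellston Unified SD: $283,080 × 0.02026 = $5,735.2008
Total = $9,545.4576

$9,545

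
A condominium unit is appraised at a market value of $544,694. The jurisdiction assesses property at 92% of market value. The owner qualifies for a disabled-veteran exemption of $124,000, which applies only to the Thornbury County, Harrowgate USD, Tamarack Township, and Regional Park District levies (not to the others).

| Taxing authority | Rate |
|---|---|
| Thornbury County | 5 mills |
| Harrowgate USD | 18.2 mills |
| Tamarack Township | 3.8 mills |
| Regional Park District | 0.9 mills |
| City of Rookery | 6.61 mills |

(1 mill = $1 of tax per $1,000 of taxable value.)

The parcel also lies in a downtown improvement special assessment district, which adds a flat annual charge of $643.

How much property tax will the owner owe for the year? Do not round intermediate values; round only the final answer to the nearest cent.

$14,477.00

Assessed value = $544,694 × 0.92 = $501,118.48
Thornbury County: ($501,118.48 − $124,000) × 0.005 = $377,118.48 × 0.005 = $1,885.5924
Harrowgate USD: ($501,118.48 − $124,000) × 0.0182 = $377,118.48 × 0.0182 = $6,863.556336
Tamarack Township: ($501,118.48 − $124,000) × 0.0038 = $377,118.48 × 0.0038 = $1,433.050224
Regional Park District: ($501,118.48 − $124,000) × 0.0009 = $377,118.48 × 0.0009 = $339.406632
City of Rookery: $501,118.48 × 0.00661 = $3,312.3931528
Levies subtotal = $13,833.9987448
Total = $13,833.9987448 + $643 = $14,476.9987448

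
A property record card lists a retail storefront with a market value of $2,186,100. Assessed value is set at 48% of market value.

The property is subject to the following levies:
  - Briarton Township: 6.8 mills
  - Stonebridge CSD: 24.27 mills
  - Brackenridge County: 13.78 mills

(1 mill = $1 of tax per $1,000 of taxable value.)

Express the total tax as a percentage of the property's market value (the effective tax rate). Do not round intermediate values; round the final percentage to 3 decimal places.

Assessed value = $2,186,100 × 0.48 = $1,049,328
Briarton Township: $1,049,328 × 0.0068 = $7,135.4304
Stonebridge CSD: $1,049,328 × 0.02427 = $25,467.19056
Brackenridge County: $1,049,328 × 0.01378 = $14,459.73984
Total tax = $47,062.3608
Effective rate = $47,062.3608 ÷ $2,186,100 = 2.153% of market value

2.153%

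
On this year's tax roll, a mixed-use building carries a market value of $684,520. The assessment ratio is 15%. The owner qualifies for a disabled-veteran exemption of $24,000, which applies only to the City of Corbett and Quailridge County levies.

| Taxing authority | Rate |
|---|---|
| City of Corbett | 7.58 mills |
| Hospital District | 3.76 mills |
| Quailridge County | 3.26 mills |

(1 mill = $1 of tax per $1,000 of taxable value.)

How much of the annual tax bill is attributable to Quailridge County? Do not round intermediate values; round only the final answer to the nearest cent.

Assessed value = $684,520 × 0.15 = $102,678
Quailridge County taxable value = $102,678 − $24,000 = $78,678
Quailridge County levy = $78,678 × 0.00326 = $256.49028

$256.49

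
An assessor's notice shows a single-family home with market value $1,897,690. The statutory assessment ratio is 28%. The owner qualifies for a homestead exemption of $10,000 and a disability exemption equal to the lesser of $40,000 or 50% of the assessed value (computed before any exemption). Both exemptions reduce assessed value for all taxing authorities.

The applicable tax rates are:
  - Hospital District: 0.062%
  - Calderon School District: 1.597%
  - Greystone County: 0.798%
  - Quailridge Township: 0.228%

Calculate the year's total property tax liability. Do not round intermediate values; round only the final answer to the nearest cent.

Assessed value = $1,897,690 × 0.28 = $531,353.2
Disability exemption = min($40,000, 50% × $531,353.2) = min($40,000, $265,676.6) = $40,000 (dollar cap binds)
Taxable value = $531,353.2 − $10,000 − $40,000 = $481,353.2
Hospital District: $481,353.2 × 0.00062 = $298.438984
Calderon School District: $481,353.2 × 0.01597 = $7,687.210604
Greystone County: $481,353.2 × 0.00798 = $3,841.198536
Quailridge Township: $481,353.2 × 0.00228 = $1,097.485296
Total = $12,924.33342

$12,924.33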